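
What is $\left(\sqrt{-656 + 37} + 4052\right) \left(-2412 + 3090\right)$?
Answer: $2747256 + 678 i \sqrt{619} \approx 2.7473 \cdot 10^{6} + 16868.0 i$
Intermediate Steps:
$\left(\sqrt{-656 + 37} + 4052\right) \left(-2412 + 3090\right) = \left(\sqrt{-619} + 4052\right) 678 = \left(i \sqrt{619} + 4052\right) 678 = \left(4052 + i \sqrt{619}\right) 678 = 2747256 + 678 i \sqrt{619}$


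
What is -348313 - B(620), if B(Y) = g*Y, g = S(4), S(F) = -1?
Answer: -347693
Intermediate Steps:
g = -1
B(Y) = -Y
-348313 - B(620) = -348313 - (-1)*620 = -348313 - 1*(-620) = -348313 + 620 = -347693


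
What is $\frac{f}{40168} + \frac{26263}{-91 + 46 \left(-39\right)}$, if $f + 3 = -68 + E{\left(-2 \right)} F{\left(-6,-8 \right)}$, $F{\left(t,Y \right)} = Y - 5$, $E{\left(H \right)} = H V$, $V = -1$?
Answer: $- \frac{1055115029}{75716680} \approx -13.935$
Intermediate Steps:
$E{\left(H \right)} = - H$ ($E{\left(H \right)} = H \left(-1\right) = - H$)
$F{\left(t,Y \right)} = -5 + Y$ ($F{\left(t,Y \right)} = Y - 5 = -5 + Y$)
$f = -97$ ($f = -3 - \left(68 - \left(-1\right) \left(-2\right) \left(-5 - 8\right)\right) = -3 + \left(-68 + 2 \left(-13\right)\right) = -3 - 94 = -97$)
$\frac{f}{40168} + \frac{26263}{-91 + 46 \left(-39\right)} = - \frac{97}{40168} + \frac{26263}{-91 + 46 \left(-39\right)} = \left(-97\right) \frac{1}{40168} + \frac{26263}{-91 - 1794} = - \frac{97}{40168} + \frac{26263}{-1885} = - \frac{97}{40168} + 26263 \left(- \frac{1}{1885}\right) = - \frac{97}{40168} - \frac{26263}{1885} = - \frac{1055115029}{75716680}$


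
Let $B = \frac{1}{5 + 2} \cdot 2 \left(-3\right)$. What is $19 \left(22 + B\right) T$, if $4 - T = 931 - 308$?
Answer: $- \frac{1740628}{7} \approx -2.4866 \cdot 10^{5}$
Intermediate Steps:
$B = - \frac{6}{7}$ ($B = \frac{1}{7} \cdot 2 \left(-3\right) = \frac{2}{7} \left(-3\right) = - \frac{6}{7} \approx -0.85714$)
$T = -619$ ($T = 4 - \left(931 - 308\right) = 4 - 623 = -619$)
$19 \left(22 + B\right) T = 19 \left(22 - \frac{6}{7}\right) \left(-619\right) = 19 \cdot \frac{148}{7} \left(-619\right) = \frac{2812}{7} \left(-619\right) = - \frac{1740628}{7}$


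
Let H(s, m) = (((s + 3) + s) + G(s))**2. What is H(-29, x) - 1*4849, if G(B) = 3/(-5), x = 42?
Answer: -43941/25 ≈ -1757.6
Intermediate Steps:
G(B) = -3/5 (G(B) = 3*(-1/5) = -3/5)
H(s, m) = (12/5 + 2*s)**2 (H(s, m) = (((s + 3) + s) - 3/5)**2 = (((3 + s) + s) - 3/5)**2 = ((3 + 2*s) - 3/5)**2 = (12/5 + 2*s)**2)
H(-29, x) - 1*4849 = 4*(6 + 5*(-29))**2/25 - 1*4849 = 4*(6 - 145)**2/25 - 4849 = (4/25)*(-139)**2 - 4849 = (4/25)*19321 - 4849 = 77284/25 - 4849 = -43941/25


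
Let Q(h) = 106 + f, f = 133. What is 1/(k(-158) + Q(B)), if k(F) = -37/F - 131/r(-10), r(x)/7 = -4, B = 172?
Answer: 2212/539535 ≈ 0.0040998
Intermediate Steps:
r(x) = -28 (r(x) = 7*(-4) = -28)
Q(h) = 239 (Q(h) = 106 + 133 = 239)
k(F) = 131/28 - 37/F (k(F) = -37/F - 131/(-28) = -37/F - 131*(-1/28) = -37/F + 131/28 = 131/28 - 37/F)
1/(k(-158) + Q(B)) = 1/((131/28 - 37/(-158)) + 239) = 1/((131/28 - 37*(-1/158)) + 239) = 1/((131/28 + 37/158) + 239) = 1/(10867/2212 + 239) = 1/(539535/2212) = 2212/539535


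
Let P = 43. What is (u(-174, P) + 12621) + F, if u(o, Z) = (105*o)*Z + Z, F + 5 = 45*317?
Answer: -758686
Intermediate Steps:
F = 14260 (F = -5 + 45*317 = -5 + 14265 = 14260)
u(o, Z) = Z + 105*Z*o (u(o, Z) = 105*Z*o + Z = Z + 105*Z*o)
(u(-174, P) + 12621) + F = (43*(1 + 105*(-174)) + 12621) + 14260 = (43*(1 - 18270) + 12621) + 14260 = (43*(-18269) + 12621) + 14260 = (-785567 + 12621) + 14260 = -772946 + 14260 = -758686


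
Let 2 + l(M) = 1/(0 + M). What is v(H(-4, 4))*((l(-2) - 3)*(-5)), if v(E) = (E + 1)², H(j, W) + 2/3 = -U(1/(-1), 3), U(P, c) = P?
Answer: 440/9 ≈ 48.889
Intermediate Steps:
l(M) = -2 + 1/M (l(M) = -2 + 1/(0 + M) = -2 + 1/M)
H(j, W) = ⅓ (H(j, W) = -⅔ - 1/(-1) = -⅔ - 1*(-1) = -⅔ + 1 = ⅓)
v(E) = (1 + E)²
v(H(-4, 4))*((l(-2) - 3)*(-5)) = (1 + ⅓)²*(((-2 + 1/(-2)) - 3)*(-5)) = (4/3)²*(((-2 - ½) - 3)*(-5)) = 16*((-5/2 - 3)*(-5))/9 = 16*(-11/2*(-5))/9 = (16/9)*(55/2) = 440/9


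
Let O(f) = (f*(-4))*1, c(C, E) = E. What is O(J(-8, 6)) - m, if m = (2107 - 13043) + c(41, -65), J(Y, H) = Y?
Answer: 11033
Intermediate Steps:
O(f) = -4*f (O(f) = -4*f*1 = -4*f)
m = -11001 (m = (2107 - 13043) - 65 = -10936 - 65 = -11001)
O(J(-8, 6)) - m = -4*(-8) - 1*(-11001) = 32 + 11001 = 11033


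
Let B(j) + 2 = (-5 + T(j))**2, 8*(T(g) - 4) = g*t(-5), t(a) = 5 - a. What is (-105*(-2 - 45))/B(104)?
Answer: 705/2377 ≈ 0.29659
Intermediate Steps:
T(g) = 4 + 5*g/4 (T(g) = 4 + (g*(5 - 1*(-5)))/8 = 4 + (g*(5 + 5))/8 = 4 + (g*10)/8 = 4 + (10*g)/8 = 4 + 5*g/4)
B(j) = -2 + (-1 + 5*j/4)**2 (B(j) = -2 + (-5 + (4 + 5*j/4))**2 = -2 + (-1 + 5*j/4)**2)
(-105*(-2 - 45))/B(104) = (-105*(-2 - 45))/(-2 + (-4 + 5*104)**2/16) = (-105*(-47))/(-2 + (-4 + 520)**2/16) = 4935/(-2 + (1/16)*516**2) = 4935/(-2 + (1/16)*266256) = 4935/(-2 + 16641) = 4935/16639 = 4935*(1/16639) = 705/2377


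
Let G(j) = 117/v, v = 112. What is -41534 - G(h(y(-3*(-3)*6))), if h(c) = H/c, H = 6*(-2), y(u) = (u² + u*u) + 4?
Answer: -4651925/112 ≈ -41535.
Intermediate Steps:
y(u) = 4 + 2*u² (y(u) = (u² + u²) + 4 = 2*u² + 4 = 4 + 2*u²)
H = -12
h(c) = -12/c
G(j) = 117/112
-41534 - G(h(y(-3*(-3)*6))) = -41534 - 1*117/112 = -41534 - 117/112 = -4651925/112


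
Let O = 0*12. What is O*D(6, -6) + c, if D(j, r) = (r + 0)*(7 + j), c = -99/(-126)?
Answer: 11/14 ≈ 0.78571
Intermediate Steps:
c = 11/14 (c = -99*(-1/126) = 11/14 ≈ 0.78571)
O = 0
D(j, r) = r*(7 + j)
O*D(6, -6) + c = 0*(-6*(7 + 6)) + 11/14 = 0*(-6*13) + 11/14 = 0*(-78) + 11/14 = 0 + 11/14 = 11/14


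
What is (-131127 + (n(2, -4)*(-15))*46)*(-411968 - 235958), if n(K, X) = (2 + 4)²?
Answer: 101055074442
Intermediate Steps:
n(K, X) = 36 (n(K, X) = 6² = 36)
(-131127 + (n(2, -4)*(-15))*46)*(-411968 - 235958) = (-131127 + (36*(-15))*46)*(-411968 - 235958) = (-131127 - 540*46)*(-647926) = (-131127 - 24840)*(-647926) = -155967*(-647926) = 101055074442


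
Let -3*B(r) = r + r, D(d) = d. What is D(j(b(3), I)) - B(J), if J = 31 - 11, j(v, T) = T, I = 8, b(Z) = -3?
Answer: 64/3 ≈ 21.333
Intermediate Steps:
J = 20
B(r) = -2*r/3 (B(r) = -(r + r)/3 = -2*r/3)
D(j(b(3), I)) - B(J) = 8 - (-2)*20/3 = 8 - 1*(-40/3) = 8 + 40/3 = 64/3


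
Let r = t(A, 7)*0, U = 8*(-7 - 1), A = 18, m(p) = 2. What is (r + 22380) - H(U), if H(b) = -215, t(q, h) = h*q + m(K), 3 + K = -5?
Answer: 22595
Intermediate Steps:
K = -8 (K = -3 - 5 = -8)
t(q, h) = 2 + h*q (t(q, h) = h*q + 2 = 2 + h*q)
U = -64 (U = 8*(-8) = -64)
r = 0 (r = (2 + 7*18)*0 = (2 + 126)*0 = 128*0 = 0)
(r + 22380) - H(U) = (0 + 22380) - 1*(-215) = 22380 + 215 = 22595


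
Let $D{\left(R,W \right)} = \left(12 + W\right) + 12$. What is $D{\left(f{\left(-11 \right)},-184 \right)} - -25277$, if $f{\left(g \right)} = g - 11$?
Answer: $25117$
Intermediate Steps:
$f{\left(g \right)} = -11 + g$
$D{\left(R,W \right)} = 24 + W$
$D{\left(f{\left(-11 \right)},-184 \right)} - -25277 = \left(24 - 184\right) - -25277 = -160 + 25277 = 25117$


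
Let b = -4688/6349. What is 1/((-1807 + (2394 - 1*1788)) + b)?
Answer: -6349/7629837 ≈ -0.00083213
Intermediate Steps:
b = -4688/6349 (b = -4688*1/6349 = -4688/6349 ≈ -0.73838)
1/((-1807 + (2394 - 1*1788)) + b) = 1/((-1807 + (2394 - 1*1788)) - 4688/6349) = 1/((-1807 + (2394 - 1788)) - 4688/6349) = 1/((-1807 + 606) - 4688/6349) = 1/(-1201 - 4688/6349) = 1/(-7629837/6349) = -6349/7629837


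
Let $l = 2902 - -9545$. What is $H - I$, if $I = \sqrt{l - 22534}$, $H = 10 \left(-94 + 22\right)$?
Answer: $-720 - i \sqrt{10087} \approx -720.0 - 100.43 i$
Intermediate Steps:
$l = 12447$ ($l = 2902 + 9545 = 12447$)
$H = -720$ ($H = 10 \left(-72\right) = -720$)
$I = i \sqrt{10087}$ ($I = \sqrt{12447 - 22534} = \sqrt{-10087} = i \sqrt{10087} \approx 100.43 i$)
$H - I = -720 - i \sqrt{10087}$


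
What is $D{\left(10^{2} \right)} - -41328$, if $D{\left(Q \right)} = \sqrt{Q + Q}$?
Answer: $41328 + 10 \sqrt{2} \approx 41342.0$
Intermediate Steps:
$D{\left(Q \right)} = \sqrt{2} \sqrt{Q}$ ($D{\left(Q \right)} = \sqrt{2 Q} = \sqrt{2} \sqrt{Q}$)
$D{\left(10^{2} \right)} - -41328 = \sqrt{2} \sqrt{10^{2}} - -41328 = \sqrt{2} \sqrt{100} + 41328 = \sqrt{2} \cdot 10 + 41328 = 10 \sqrt{2} + 41328 = 41328 + 10 \sqrt{2}$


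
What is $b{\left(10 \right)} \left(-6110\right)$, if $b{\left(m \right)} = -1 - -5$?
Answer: $-24440$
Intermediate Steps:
$b{\left(m \right)} = 4$ ($b{\left(m \right)} = -1 + 5 = 4$)
$b{\left(10 \right)} \left(-6110\right) = 4 \left(-6110\right) = -24440$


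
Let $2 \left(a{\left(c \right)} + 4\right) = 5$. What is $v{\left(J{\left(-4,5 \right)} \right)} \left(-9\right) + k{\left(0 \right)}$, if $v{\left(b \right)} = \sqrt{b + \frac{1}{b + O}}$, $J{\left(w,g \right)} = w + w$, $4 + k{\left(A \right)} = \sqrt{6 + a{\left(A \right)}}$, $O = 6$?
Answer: $-4 + \frac{3 \sqrt{2}}{2} - \frac{9 i \sqrt{34}}{2} \approx -1.8787 - 26.239 i$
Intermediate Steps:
$a{\left(c \right)} = - \frac{3}{2}$ ($a{\left(c \right)} = -4 + \frac{1}{2} \cdot 5 = -4 + \frac{5}{2} = - \frac{3}{2}$)
$k{\left(A \right)} = -4 + \frac{3 \sqrt{2}}{2}$ ($k{\left(A \right)} = -4 + \sqrt{6 - \frac{3}{2}} = -4 + \sqrt{\frac{9}{2}} = -4 + \frac{3 \sqrt{2}}{2}$)
$J{\left(w,g \right)} = 2 w$
$v{\left(b \right)} = \sqrt{b + \frac{1}{6 + b}}$ ($v{\left(b \right)} = \sqrt{b + \frac{1}{b + 6}} = \sqrt{b + \frac{1}{6 + b}}$)
$v{\left(J{\left(-4,5 \right)} \right)} \left(-9\right) + k{\left(0 \right)} = \sqrt{\frac{1 + 2 \left(-4\right) \left(6 + 2 \left(-4\right)\right)}{6 + 2 \left(-4\right)}} \left(-9\right) - \left(4 - \frac{3 \sqrt{2}}{2}\right) = \sqrt{\frac{1 - 8 \left(6 - 8\right)}{6 - 8}} \left(-9\right) - \left(4 - \frac{3 \sqrt{2}}{2}\right) = \sqrt{\frac{1 - -16}{-2}} \left(-9\right) - \left(4 - \frac{3 \sqrt{2}}{2}\right) = \sqrt{- \frac{1 + 16}{2}} \left(-9\right) - \left(4 - \frac{3 \sqrt{2}}{2}\right) = \sqrt{\left(- \frac{1}{2}\right) 17} \left(-9\right) - \left(4 - \frac{3 \sqrt{2}}{2}\right) = \sqrt{- \frac{17}{2}} \left(-9\right) - \left(4 - \frac{3 \sqrt{2}}{2}\right) = \frac{i \sqrt{34}}{2} \left(-9\right) - \left(4 - \frac{3 \sqrt{2}}{2}\right) = - \frac{9 i \sqrt{34}}{2} - \left(4 - \frac{3 \sqrt{2}}{2}\right) = -4 + \frac{3 \sqrt{2}}{2} - \frac{9 i \sqrt{34}}{2}$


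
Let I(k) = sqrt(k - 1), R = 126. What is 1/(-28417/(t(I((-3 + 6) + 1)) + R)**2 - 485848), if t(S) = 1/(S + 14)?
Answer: -4571920039414536491/2221266381332607729028561 + 1382884888*sqrt(3)/2221266381332607729028561 ≈ -2.0582e-6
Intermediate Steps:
I(k) = sqrt(-1 + k)
t(S) = 1/(14 + S)
1/(-28417/(t(I((-3 + 6) + 1)) + R)**2 - 485848) = 1/(-28417/(1/(14 + sqrt(-1 + ((-3 + 6) + 1))) + 126)**2 - 485848) = 1/(-28417/(1/(14 + sqrt(-1 + (3 + 1))) + 126)**2 - 485848) = 1/(-28417/(1/(14 + sqrt(-1 + 4)) + 126)**2 - 485848) = 1/(-28417/(1/(14 + sqrt(3)) + 126)**2 - 485848) = 1/(-28417/(126 + 1/(14 + sqrt(3)))**2 - 485848) = 1/(-485848 - 28417/(126 + 1/(14 + sqrt(3)))**2)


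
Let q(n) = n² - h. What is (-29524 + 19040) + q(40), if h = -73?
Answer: -8811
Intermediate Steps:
q(n) = 73 + n² (q(n) = n² - 1*(-73) = n² + 73 = 73 + n²)
(-29524 + 19040) + q(40) = (-29524 + 19040) + (73 + 40²) = -10484 + (73 + 1600) = -10484 + 1673 = -8811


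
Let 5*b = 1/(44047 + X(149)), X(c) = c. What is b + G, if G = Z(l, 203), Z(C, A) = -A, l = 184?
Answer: -44858939/220980 ≈ -203.00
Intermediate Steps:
b = 1/220980 (b = 1/(5*(44047 + 149)) = (⅕)/44196 = (⅕)*(1/44196) = 1/220980 ≈ 4.5253e-6)
G = -203 (G = -1*203 = -203)
b + G = 1/220980 - 203 = -44858939/220980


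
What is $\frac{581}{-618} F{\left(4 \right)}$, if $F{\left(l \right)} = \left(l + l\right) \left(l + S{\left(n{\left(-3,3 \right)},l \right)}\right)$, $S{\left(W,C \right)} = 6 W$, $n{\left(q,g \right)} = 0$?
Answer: $- \frac{9296}{309} \approx -30.084$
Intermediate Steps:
$F{\left(l \right)} = 2 l^{2}$ ($F{\left(l \right)} = \left(l + l\right) \left(l + 6 \cdot 0\right) = 2 l \left(l + 0\right) = 2 l l = 2 l^{2}$)
$\frac{581}{-618} F{\left(4 \right)} = \frac{581}{-618} \cdot 2 \cdot 4^{2} = 581 \left(- \frac{1}{618}\right) 2 \cdot 16 = \left(- \frac{581}{618}\right) 32 = - \frac{9296}{309}$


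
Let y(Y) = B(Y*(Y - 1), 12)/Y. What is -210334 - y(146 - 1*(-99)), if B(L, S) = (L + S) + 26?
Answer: -51591648/245 ≈ -2.1058e+5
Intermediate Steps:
B(L, S) = 26 + L + S
y(Y) = (38 + Y*(-1 + Y))/Y (y(Y) = (26 + Y*(Y - 1) + 12)/Y = (26 + Y*(-1 + Y) + 12)/Y = (38 + Y*(-1 + Y))/Y)
-210334 - y(146 - 1*(-99)) = -210334 - (-1 + (146 - 1*(-99)) + 38/(146 - 1*(-99))) = -210334 - (-1 + (146 + 99) + 38/(146 + 99)) = -210334 - (-1 + 245 + 38/245) = -210334 - 1*59818/245 = -210334 - 59818/245 = -51591648/245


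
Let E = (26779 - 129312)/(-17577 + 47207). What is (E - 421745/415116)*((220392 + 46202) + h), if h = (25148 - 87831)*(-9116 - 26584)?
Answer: -30806414513462146883/3074971770 ≈ -1.0018e+10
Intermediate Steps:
E = -102533/29630 ≈ -3.4604
h = 2237783100 (h = -62683*(-35700) = 2237783100)
(E - 421745/415116)*((220392 + 46202) + h) = (-102533/29630 - 421745/415116)*((220392 + 46202) + 2237783100) = (-102533/29630 - 421745*1/415116)*(266594 + 2237783100) = (-102533/29630 - 421745/415116)*2238049694 = -27529696589/6149943540*2238049694 = -30806414513462146883/3074971770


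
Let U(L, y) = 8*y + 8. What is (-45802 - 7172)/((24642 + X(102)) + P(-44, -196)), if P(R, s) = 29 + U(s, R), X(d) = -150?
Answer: -17658/8059 ≈ -2.1911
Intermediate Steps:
U(L, y) = 8 + 8*y
P(R, s) = 37 + 8*R (P(R, s) = 29 + (8 + 8*R) = 37 + 8*R)
(-45802 - 7172)/((24642 + X(102)) + P(-44, -196)) = (-45802 - 7172)/((24642 - 150) + (37 + 8*(-44))) = -52974/(24492 + (37 - 352)) = -52974/(24492 - 315) = -52974/24177 = -52974*1/24177 = -17658/8059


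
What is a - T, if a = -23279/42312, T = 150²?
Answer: -952043279/42312 ≈ -22501.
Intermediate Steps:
T = 22500
a = -23279/42312 (a = -23279*1/42312 = -23279/42312 ≈ -0.55017)
a - T = -23279/42312 - 1*22500 = -23279/42312 - 22500 = -952043279/42312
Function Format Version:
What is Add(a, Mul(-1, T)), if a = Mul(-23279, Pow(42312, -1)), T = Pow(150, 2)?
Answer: Rational(-952043279, 42312) ≈ -22501.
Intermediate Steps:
T = 22500
a = Rational(-23279, 42312) (a = Mul(-23279, Rational(1, 42312)) = Rational(-23279, 42312) ≈ -0.55017)
Add(a, Mul(-1, T)) = Add(Rational(-23279, 42312), Mul(-1, 22500)) = Add(Rational(-23279, 42312), -22500) = Rational(-952043279, 42312)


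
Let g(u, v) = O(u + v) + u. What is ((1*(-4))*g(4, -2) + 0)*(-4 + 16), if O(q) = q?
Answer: -288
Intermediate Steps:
g(u, v) = v + 2*u (g(u, v) = (u + v) + u = v + 2*u)
((1*(-4))*g(4, -2) + 0)*(-4 + 16) = ((1*(-4))*(-2 + 2*4) + 0)*(-4 + 16) = (-4*(-2 + 8) + 0)*12 = (-4*6 + 0)*12 = (-24 + 0)*12 = -24*12 = -288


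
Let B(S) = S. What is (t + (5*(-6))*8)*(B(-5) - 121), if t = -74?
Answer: 39564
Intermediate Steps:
(t + (5*(-6))*8)*(B(-5) - 121) = (-74 + (5*(-6))*8)*(-5 - 121) = (-74 - 30*8)*(-126) = (-74 - 240)*(-126) = -314*(-126) = 39564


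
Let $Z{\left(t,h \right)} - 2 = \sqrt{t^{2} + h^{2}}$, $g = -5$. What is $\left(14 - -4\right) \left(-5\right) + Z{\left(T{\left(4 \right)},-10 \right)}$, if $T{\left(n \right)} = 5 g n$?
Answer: $-88 + 10 \sqrt{101} \approx 12.499$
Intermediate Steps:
$T{\left(n \right)} = - 25 n$ ($T{\left(n \right)} = 5 \left(-5\right) n = - 25 n$)
$Z{\left(t,h \right)} = 2 + \sqrt{h^{2} + t^{2}}$ ($Z{\left(t,h \right)} = 2 + \sqrt{t^{2} + h^{2}} = 2 + \sqrt{h^{2} + t^{2}}$)
$\left(14 - -4\right) \left(-5\right) + Z{\left(T{\left(4 \right)},-10 \right)} = \left(14 - -4\right) \left(-5\right) + \left(2 + \sqrt{\left(-10\right)^{2} + \left(\left(-25\right) 4\right)^{2}}\right) = \left(14 + 4\right) \left(-5\right) + \left(2 + \sqrt{100 + \left(-100\right)^{2}}\right) = 18 \left(-5\right) + \left(2 + \sqrt{100 + 10000}\right) = -90 + \left(2 + \sqrt{10100}\right) = -90 + \left(2 + 10 \sqrt{101}\right) = -88 + 10 \sqrt{101}$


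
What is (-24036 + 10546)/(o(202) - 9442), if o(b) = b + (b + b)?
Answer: 6745/4418 ≈ 1.5267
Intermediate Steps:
o(b) = 3*b (o(b) = b + 2*b = 3*b)
(-24036 + 10546)/(o(202) - 9442) = (-24036 + 10546)/(3*202 - 9442) = -13490/(606 - 9442) = -13490/(-8836) = -13490*(-1/8836) = 6745/4418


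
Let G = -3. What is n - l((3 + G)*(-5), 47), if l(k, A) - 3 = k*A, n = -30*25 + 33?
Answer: -720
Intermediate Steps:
n = -717 (n = -750 + 33 = -717)
l(k, A) = 3 + A*k (l(k, A) = 3 + k*A = 3 + A*k)
n - l((3 + G)*(-5), 47) = -717 - (3 + 47*((3 - 3)*(-5))) = -717 - (3 + 47*(0*(-5))) = -717 - (3 + 47*0) = -717 - (3 + 0) = -717 - 1*3 = -717 - 3 = -720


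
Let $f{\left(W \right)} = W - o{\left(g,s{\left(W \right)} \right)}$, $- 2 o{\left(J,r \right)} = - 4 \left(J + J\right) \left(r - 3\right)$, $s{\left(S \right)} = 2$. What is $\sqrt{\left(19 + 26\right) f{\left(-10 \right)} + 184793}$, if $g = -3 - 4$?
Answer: $\sqrt{183083} \approx 427.88$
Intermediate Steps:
$g = -7$
$o{\left(J,r \right)} = 4 J \left(-3 + r\right)$ ($o{\left(J,r \right)} = - \frac{\left(-4\right) \left(J + J\right) \left(r - 3\right)}{2} = - \frac{\left(-4\right) 2 J \left(-3 + r\right)}{2} = - \frac{\left(-8\right) J \left(-3 + r\right)}{2} = 4 J \left(-3 + r\right)$)
$f{\left(W \right)} = -28 + W$ ($f{\left(W \right)} = W - 4 \left(-7\right) \left(-3 + 2\right) = W - 4 \left(-7\right) \left(-1\right) = W - 28 = -28 + W$)
$\sqrt{\left(19 + 26\right) f{\left(-10 \right)} + 184793} = \sqrt{\left(19 + 26\right) \left(-28 - 10\right) + 184793} = \sqrt{45 \left(-38\right) + 184793} = \sqrt{-1710 + 184793} = \sqrt{183083}$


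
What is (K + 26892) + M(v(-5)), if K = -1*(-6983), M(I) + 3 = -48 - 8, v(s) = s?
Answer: 33816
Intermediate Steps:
M(I) = -59 (M(I) = -3 + (-48 - 8) = -3 - 56 = -59)
K = 6983
(K + 26892) + M(v(-5)) = (6983 + 26892) - 59 = 33875 - 59 = 33816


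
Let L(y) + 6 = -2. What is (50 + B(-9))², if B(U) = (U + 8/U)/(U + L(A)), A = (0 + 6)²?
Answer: 59892121/23409 ≈ 2558.5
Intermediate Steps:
A = 36 (A = 6² = 36)
L(y) = -8 (L(y) = -6 - 2 = -8)
B(U) = (U + 8/U)/(-8 + U) (B(U) = (U + 8/U)/(U - 8) = (U + 8/U)/(-8 + U))
(50 + B(-9))² = (50 + (8 + (-9)²)/((-9)*(-8 - 9)))² = (50 - ⅑*(8 + 81)/(-17))² = (50 - ⅑*(-1/17)*89)² = (50 + 89/153)² = (7739/153)² = 59892121/23409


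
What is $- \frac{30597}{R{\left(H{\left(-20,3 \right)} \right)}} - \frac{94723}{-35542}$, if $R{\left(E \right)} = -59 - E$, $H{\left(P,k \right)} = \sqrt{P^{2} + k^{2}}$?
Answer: $\frac{10742037487}{18197504} - \frac{10199 \sqrt{409}}{1024} \approx 388.88$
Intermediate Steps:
$- \frac{30597}{R{\left(H{\left(-20,3 \right)} \right)}} - \frac{94723}{-35542} = - \frac{30597}{-59 - \sqrt{\left(-20\right)^{2} + 3^{2}}} - \frac{94723}{-35542} = - \frac{30597}{-59 - \sqrt{400 + 9}} - - \frac{94723}{35542} = - \frac{30597}{-59 - \sqrt{409}} + \frac{94723}{35542} = \frac{94723}{35542} - \frac{30597}{-59 - \sqrt{409}}$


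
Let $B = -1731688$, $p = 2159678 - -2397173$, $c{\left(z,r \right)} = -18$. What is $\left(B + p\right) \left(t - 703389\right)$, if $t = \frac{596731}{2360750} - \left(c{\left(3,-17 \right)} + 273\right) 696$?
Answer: $- \frac{5874957238704563097}{2360750} \approx -2.4886 \cdot 10^{12}$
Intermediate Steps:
$p = 4556851$ ($p = 2159678 + 2397173 = 4556851$)
$t = - \frac{418985313269}{2360750}$ ($t = \frac{596731}{2360750} - \left(-18 + 273\right) 696 = 596731 \cdot \frac{1}{2360750} - 255 \cdot 696 = \frac{596731}{2360750} - 177480 = - \frac{418985313269}{2360750} \approx -1.7748 \cdot 10^{5}$)
$\left(B + p\right) \left(t - 703389\right) = \left(-1731688 + 4556851\right) \left(- \frac{418985313269}{2360750} - 703389\right) = 2825163 \left(- \frac{2079510895019}{2360750}\right) = - \frac{5874957238704563097}{2360750}$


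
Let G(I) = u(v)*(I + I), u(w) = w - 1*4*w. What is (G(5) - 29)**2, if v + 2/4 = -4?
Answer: 11236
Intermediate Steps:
v = -9/2 (v = -1/2 - 4 = -9/2 ≈ -4.5000)
u(w) = -3*w (u(w) = w - 4*w = -3*w)
G(I) = 27*I (G(I) = (-3*(-9/2))*(I + I) = 27*(2*I)/2 = 27*I)
(G(5) - 29)**2 = (27*5 - 29)**2 = (135 - 29)**2 = 106**2 = 11236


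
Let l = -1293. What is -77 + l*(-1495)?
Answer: 1932958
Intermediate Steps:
-77 + l*(-1495) = -77 - 1293*(-1495) = -77 + 1933035 = 1932958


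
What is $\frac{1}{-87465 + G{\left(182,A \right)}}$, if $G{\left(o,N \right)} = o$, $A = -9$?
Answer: $- \frac{1}{87283} \approx -1.1457 \cdot 10^{-5}$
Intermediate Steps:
$\frac{1}{-87465 + G{\left(182,A \right)}} = \frac{1}{-87465 + 182} = \frac{1}{-87283} = - \frac{1}{87283}$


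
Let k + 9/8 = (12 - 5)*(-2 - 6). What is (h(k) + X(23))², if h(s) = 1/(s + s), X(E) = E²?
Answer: 58442579001/208849 ≈ 2.7983e+5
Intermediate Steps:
k = -457/8 (k = -9/8 + (12 - 5)*(-2 - 6) = -9/8 + 7*(-8) = -9/8 - 56 = -457/8 ≈ -57.125)
h(s) = 1/(2*s)
(h(k) + X(23))² = (1/(2*(-457/8)) + 23²)² = ((½)*(-8/457) + 529)² = (-4/457 + 529)² = (241749/457)² = 58442579001/208849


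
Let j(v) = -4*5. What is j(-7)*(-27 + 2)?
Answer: 500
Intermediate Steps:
j(v) = -20
j(-7)*(-27 + 2) = -20*(-27 + 2) = -20*(-25) = 500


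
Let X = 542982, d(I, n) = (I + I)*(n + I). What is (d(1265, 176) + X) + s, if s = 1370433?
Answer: 5559145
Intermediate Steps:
d(I, n) = 2*I*(I + n) (d(I, n) = (2*I)*(I + n) = 2*I*(I + n))
(d(1265, 176) + X) + s = (2*1265*(1265 + 176) + 542982) + 1370433 = (2*1265*1441 + 542982) + 1370433 = (3645730 + 542982) + 1370433 = 4188712 + 1370433 = 5559145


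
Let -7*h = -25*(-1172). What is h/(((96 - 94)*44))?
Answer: -7325/154 ≈ -47.565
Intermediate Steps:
h = -29300/7 (h = -(-25)*(-1172)/7 = -1/7*29300 = -29300/7 ≈ -4185.7)
h/(((96 - 94)*44)) = -29300*1/(44*(96 - 94))/7 = -29300/(7*(2*44)) = -29300/7/88 = -29300/7*1/88 = -7325/154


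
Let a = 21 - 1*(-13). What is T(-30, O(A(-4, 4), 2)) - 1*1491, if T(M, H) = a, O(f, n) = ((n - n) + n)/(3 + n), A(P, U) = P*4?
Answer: -1457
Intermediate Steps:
A(P, U) = 4*P
a = 34 (a = 21 + 13 = 34)
O(f, n) = n/(3 + n) (O(f, n) = (0 + n)/(3 + n) = n/(3 + n))
T(M, H) = 34
T(-30, O(A(-4, 4), 2)) - 1*1491 = 34 - 1*1491 = 34 - 1491 = -1457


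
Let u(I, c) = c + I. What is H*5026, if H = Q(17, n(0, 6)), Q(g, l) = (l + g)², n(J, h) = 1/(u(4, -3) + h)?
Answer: 10339200/7 ≈ 1.4770e+6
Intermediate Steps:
u(I, c) = I + c
n(J, h) = 1/(1 + h) (n(J, h) = 1/((4 - 3) + h) = 1/(1 + h))
Q(g, l) = (g + l)²
H = 14400/49 (H = (17 + 1/(1 + 6))² = (17 + 1/7)² = (17 + ⅐)² = (120/7)² = 14400/49 ≈ 293.88)
H*5026 = (14400/49)*5026 = 10339200/7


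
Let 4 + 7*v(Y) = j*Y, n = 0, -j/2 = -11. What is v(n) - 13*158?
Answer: -14382/7 ≈ -2054.6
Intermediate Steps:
j = 22 (j = -2*(-11) = 22)
v(Y) = -4/7 + 22*Y/7 (v(Y) = -4/7 + (22*Y)/7 = -4/7 + 22*Y/7)
v(n) - 13*158 = (-4/7 + (22/7)*0) - 13*158 = (-4/7 + 0) - 2054 = -4/7 - 2054 = -14382/7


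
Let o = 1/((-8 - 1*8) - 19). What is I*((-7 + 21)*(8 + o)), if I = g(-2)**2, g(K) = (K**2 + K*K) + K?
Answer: 20088/5 ≈ 4017.6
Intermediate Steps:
g(K) = K + 2*K**2 (g(K) = (K**2 + K**2) + K = 2*K**2 + K = K + 2*K**2)
o = -1/35 (o = 1/((-8 - 8) - 19) = 1/(-16 - 19) = 1/(-35) = -1/35 ≈ -0.028571)
I = 36 (I = (-2*(1 + 2*(-2)))**2 = (-2*(1 - 4))**2 = (-2*(-3))**2 = 6**2 = 36)
I*((-7 + 21)*(8 + o)) = 36*((-7 + 21)*(8 - 1/35)) = 36*(14*(279/35)) = 36*(558/5) = 20088/5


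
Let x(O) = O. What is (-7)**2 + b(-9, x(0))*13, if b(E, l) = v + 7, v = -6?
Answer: 62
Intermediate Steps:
b(E, l) = 1 (b(E, l) = -6 + 7 = 1)
(-7)**2 + b(-9, x(0))*13 = (-7)**2 + 1*13 = 49 + 13 = 62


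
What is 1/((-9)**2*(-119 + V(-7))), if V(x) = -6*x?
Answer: -1/6237 ≈ -0.00016033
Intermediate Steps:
1/((-9)**2*(-119 + V(-7))) = 1/((-9)**2*(-119 - 6*(-7))) = 1/(81*(-119 + 42)) = 1/(81*(-77)) = 1/(-6237) = -1/6237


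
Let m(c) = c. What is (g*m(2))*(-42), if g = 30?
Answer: -2520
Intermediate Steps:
(g*m(2))*(-42) = (30*2)*(-42) = 60*(-42) = -2520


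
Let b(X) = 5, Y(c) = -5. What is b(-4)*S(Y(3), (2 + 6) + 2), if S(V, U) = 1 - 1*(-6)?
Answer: 35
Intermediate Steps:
S(V, U) = 7 (S(V, U) = 1 + 6 = 7)
b(-4)*S(Y(3), (2 + 6) + 2) = 5*7 = 35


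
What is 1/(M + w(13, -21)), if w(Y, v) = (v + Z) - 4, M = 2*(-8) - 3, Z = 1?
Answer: -1/43 ≈ -0.023256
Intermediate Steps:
M = -19 (M = -16 - 3 = -19)
w(Y, v) = -3 + v (w(Y, v) = (v + 1) - 4 = (1 + v) - 4 = -3 + v)
1/(M + w(13, -21)) = 1/(-19 + (-3 - 21)) = 1/(-19 - 24) = 1/(-43) = -1/43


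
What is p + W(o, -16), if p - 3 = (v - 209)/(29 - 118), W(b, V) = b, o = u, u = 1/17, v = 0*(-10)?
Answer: 8181/1513 ≈ 5.4071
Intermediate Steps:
v = 0
u = 1/17 ≈ 0.058824
o = 1/17 ≈ 0.058824
p = 476/89 (p = 3 + (0 - 209)/(29 - 118) = 3 - 209/(-89) = 3 - 209*(-1/89) = 3 + 209/89 = 476/89 ≈ 5.3483)
p + W(o, -16) = 476/89 + 1/17 = 8181/1513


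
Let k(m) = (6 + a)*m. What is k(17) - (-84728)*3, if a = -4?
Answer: 254218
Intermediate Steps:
k(m) = 2*m (k(m) = (6 - 4)*m = 2*m)
k(17) - (-84728)*3 = 2*17 - (-84728)*3 = 34 - 476*(-534) = 34 + 254184 = 254218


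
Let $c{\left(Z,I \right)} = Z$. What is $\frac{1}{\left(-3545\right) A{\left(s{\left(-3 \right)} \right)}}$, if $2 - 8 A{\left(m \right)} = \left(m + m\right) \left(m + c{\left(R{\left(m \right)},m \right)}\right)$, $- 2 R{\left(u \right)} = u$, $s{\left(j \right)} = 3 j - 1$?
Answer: $\frac{4}{173705} \approx 2.3028 \cdot 10^{-5}$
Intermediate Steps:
$s{\left(j \right)} = -1 + 3 j$
$R{\left(u \right)} = - \frac{u}{2}$
$A{\left(m \right)} = \frac{1}{4} - \frac{m^{2}}{8}$ ($A{\left(m \right)} = \frac{1}{4} - \frac{\left(m + m\right) \left(m - \frac{m}{2}\right)}{8} = \frac{1}{4} - \frac{2 m \frac{m}{2}}{8} = \frac{1}{4} - \frac{m^{2}}{8}$)
$\frac{1}{\left(-3545\right) A{\left(s{\left(-3 \right)} \right)}} = \frac{1}{\left(-3545\right) \left(\frac{1}{4} - \frac{\left(-1 + 3 \left(-3\right)\right)^{2}}{8}\right)} = \frac{1}{\left(-3545\right) \left(\frac{1}{4} - \frac{\left(-1 - 9\right)^{2}}{8}\right)} = \frac{1}{\left(-3545\right) \left(\frac{1}{4} - \frac{\left(-10\right)^{2}}{8}\right)} = \frac{1}{\left(-3545\right) \left(\frac{1}{4} - \frac{25}{2}\right)} = \frac{1}{\left(-3545\right) \left(- \frac{49}{4}\right)} = \frac{1}{\frac{173705}{4}} = \frac{4}{173705}$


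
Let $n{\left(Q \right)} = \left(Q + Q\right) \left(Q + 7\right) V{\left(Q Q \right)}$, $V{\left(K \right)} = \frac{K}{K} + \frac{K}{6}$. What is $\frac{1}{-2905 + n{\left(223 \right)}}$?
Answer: $\frac{3}{2550899435} \approx 1.1761 \cdot 10^{-9}$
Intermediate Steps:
$V{\left(K \right)} = 1 + \frac{K}{6}$ ($V{\left(K \right)} = 1 + K \frac{1}{6} = 1 + \frac{K}{6}$)
$n{\left(Q \right)} = 2 Q \left(1 + \frac{Q^{2}}{6}\right) \left(7 + Q\right)$ ($n{\left(Q \right)} = \left(Q + Q\right) \left(Q + 7\right) \left(1 + \frac{Q Q}{6}\right) = 2 Q \left(7 + Q\right) \left(1 + \frac{Q^{2}}{6}\right) = 2 Q \left(1 + \frac{Q^{2}}{6}\right) \left(7 + Q\right)$)
$\frac{1}{-2905 + n{\left(223 \right)}} = \frac{1}{-2905 + \frac{1}{3} \cdot 223 \left(6 + 223^{2}\right) \left(7 + 223\right)} = \frac{1}{-2905 + \frac{1}{3} \cdot 223 \left(6 + 49729\right) 230} = \frac{1}{-2905 + \frac{1}{3} \cdot 223 \cdot 49735 \cdot 230} = \frac{1}{-2905 + \frac{2550908150}{3}} = \frac{1}{\frac{2550899435}{3}} = \frac{3}{2550899435}$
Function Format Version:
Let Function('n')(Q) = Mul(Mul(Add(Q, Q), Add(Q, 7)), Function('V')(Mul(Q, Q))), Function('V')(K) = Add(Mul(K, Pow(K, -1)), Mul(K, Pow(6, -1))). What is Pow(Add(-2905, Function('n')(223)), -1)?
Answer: Rational(3, 2550899435) ≈ 1.1761e-9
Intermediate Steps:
Function('V')(K) = Add(1, Mul(Rational(1, 6), K)) (Function('V')(K) = Add(1, Mul(K, Rational(1, 6))) = Add(1, Mul(Rational(1, 6), K)))
Function('n')(Q) = Mul(2, Q, Add(1, Mul(Rational(1, 6), Pow(Q, 2))), Add(7, Q)) (Function('n')(Q) = Mul(Mul(Add(Q, Q), Add(Q, 7)), Add(1, Mul(Rational(1, 6), Mul(Q, Q)))) = Mul(Mul(Mul(2, Q), Add(7, Q)), Add(1, Mul(Rational(1, 6), Pow(Q, 2)))) = Mul(Mul(2, Q, Add(7, Q)), Add(1, Mul(Rational(1, 6), Pow(Q, 2)))) = Mul(2, Q, Add(1, Mul(Rational(1, 6), Pow(Q, 2))), Add(7, Q)))
Pow(Add(-2905, Function('n')(223)), -1) = Pow(Add(-2905, Mul(Rational(1, 3), 223, Add(6, Pow(223, 2)), Add(7, 223))), -1) = Pow(Add(-2905, Mul(Rational(1, 3), 223, Add(6, 49729), 230)), -1) = Pow(Add(-2905, Mul(Rational(1, 3), 223, 49735, 230)), -1) = Pow(Add(-2905, Rational(2550908150, 3)), -1) = Pow(Rational(2550899435, 3), -1) = Rational(3, 2550899435)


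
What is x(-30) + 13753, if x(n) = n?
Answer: 13723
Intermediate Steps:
x(-30) + 13753 = -30 + 13753 = 13723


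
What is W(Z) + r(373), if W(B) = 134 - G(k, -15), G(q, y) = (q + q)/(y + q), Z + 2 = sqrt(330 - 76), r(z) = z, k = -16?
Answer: 15685/31 ≈ 505.97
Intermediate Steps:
Z = -2 + sqrt(254) (Z = -2 + sqrt(330 - 76) = -2 + sqrt(254) ≈ 13.937)
G(q, y) = 2*q/(q + y) (G(q, y) = (2*q)/(q + y) = 2*q/(q + y))
W(B) = 4122/31 (W(B) = 134 - 2*(-16)/(-16 - 15) = 134 - 2*(-16)/(-31) = 134 - 2*(-16)*(-1)/31 = 134 - 1*32/31 = 134 - 32/31 = 4122/31)
W(Z) + r(373) = 4122/31 + 373 = 15685/31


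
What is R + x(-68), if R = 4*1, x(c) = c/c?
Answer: 5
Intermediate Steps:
x(c) = 1
R = 4
R + x(-68) = 4 + 1 = 5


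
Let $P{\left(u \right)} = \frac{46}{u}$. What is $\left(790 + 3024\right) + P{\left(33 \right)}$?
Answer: $\frac{125908}{33} \approx 3815.4$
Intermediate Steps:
$\left(790 + 3024\right) + P{\left(33 \right)} = \left(790 + 3024\right) + \frac{46}{33} = 3814 + 46 \cdot \frac{1}{33} = 3814 + \frac{46}{33} = \frac{125908}{33}$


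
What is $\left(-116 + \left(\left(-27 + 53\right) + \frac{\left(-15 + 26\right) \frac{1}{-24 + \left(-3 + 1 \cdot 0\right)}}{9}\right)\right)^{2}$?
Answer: $\frac{478778161}{59049} \approx 8108.1$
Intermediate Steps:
$\left(-116 + \left(\left(-27 + 53\right) + \frac{\left(-15 + 26\right) \frac{1}{-24 + \left(-3 + 1 \cdot 0\right)}}{9}\right)\right)^{2} = \left(-116 + \left(26 + \frac{11}{-24 + \left(-3 + 0\right)} \frac{1}{9}\right)\right)^{2} = \left(-116 + \left(26 + \frac{11}{-24 - 3} \cdot \frac{1}{9}\right)\right)^{2} = \left(-116 + \left(26 + \frac{11}{-27} \cdot \frac{1}{9}\right)\right)^{2} = \left(-116 + \left(26 + 11 \left(- \frac{1}{27}\right) \frac{1}{9}\right)\right)^{2} = \left(-116 + \left(26 - \frac{11}{243}\right)\right)^{2} = \left(-116 + \frac{6307}{243}\right)^{2} = \left(- \frac{21881}{243}\right)^{2} = \frac{478778161}{59049}$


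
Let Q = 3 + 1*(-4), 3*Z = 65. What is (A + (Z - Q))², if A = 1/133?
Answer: 81848209/159201 ≈ 514.12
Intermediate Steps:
Z = 65/3 (Z = (⅓)*65 = 65/3 ≈ 21.667)
Q = -1 (Q = 3 - 4 = -1)
A = 1/133 ≈ 0.0075188
(A + (Z - Q))² = (1/133 + (65/3 - 1*(-1)))² = (1/133 + (65/3 + 1))² = (1/133 + 68/3)² = (9047/399)² = 81848209/159201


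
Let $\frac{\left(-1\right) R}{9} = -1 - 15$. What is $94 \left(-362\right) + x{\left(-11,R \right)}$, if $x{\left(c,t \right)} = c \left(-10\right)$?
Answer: $-33918$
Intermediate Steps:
$R = 144$ ($R = - 9 \left(-1 - 15\right) = \left(-9\right) \left(-16\right) = 144$)
$x{\left(c,t \right)} = - 10 c$
$94 \left(-362\right) + x{\left(-11,R \right)} = 94 \left(-362\right) - -110 = -34028 + 110 = -33918$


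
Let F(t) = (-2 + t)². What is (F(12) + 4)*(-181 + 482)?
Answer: 31304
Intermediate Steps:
(F(12) + 4)*(-181 + 482) = ((-2 + 12)² + 4)*(-181 + 482) = (10² + 4)*301 = (100 + 4)*301 = 104*301 = 31304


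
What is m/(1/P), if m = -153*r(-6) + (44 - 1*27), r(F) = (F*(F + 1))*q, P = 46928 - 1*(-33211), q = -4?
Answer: 1472714403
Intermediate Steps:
P = 80139 (P = 46928 + 33211 = 80139)
r(F) = -4*F*(1 + F) (r(F) = (F*(F + 1))*(-4) = (F*(1 + F))*(-4) = -4*F*(1 + F))
m = 18377 (m = -(-612)*(-6)*(1 - 6) + (44 - 1*27) = -(-612)*(-6)*(-5) + (44 - 27) = -153*(-120) + 17 = 18360 + 17 = 18377)
m/(1/P) = 18377/(1/80139) = 18377*80139 = 1472714403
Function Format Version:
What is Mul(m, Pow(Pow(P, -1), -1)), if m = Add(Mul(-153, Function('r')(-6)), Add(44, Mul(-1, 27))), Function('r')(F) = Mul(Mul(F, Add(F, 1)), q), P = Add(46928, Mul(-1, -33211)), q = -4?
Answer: 1472714403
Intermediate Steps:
P = 80139 (P = Add(46928, 33211) = 80139)
Function('r')(F) = Mul(-4, F, Add(1, F)) (Function('r')(F) = Mul(Mul(F, Add(F, 1)), -4) = Mul(Mul(F, Add(1, F)), -4) = Mul(-4, F, Add(1, F)))
m = 18377 (m = Add(Mul(-153, Mul(-4, -6, Add(1, -6))), Add(44, Mul(-1, 27))) = Add(Mul(-153, Mul(-4, -6, -5)), Add(44, -27)) = Add(Mul(-153, -120), 17) = Add(18360, 17) = 18377)
Mul(m, Pow(Pow(P, -1), -1)) = Mul(18377, Pow(Pow(80139, -1), -1)) = Mul(18377, Pow(Rational(1, 80139), -1)) = Mul(18377, 80139) = 1472714403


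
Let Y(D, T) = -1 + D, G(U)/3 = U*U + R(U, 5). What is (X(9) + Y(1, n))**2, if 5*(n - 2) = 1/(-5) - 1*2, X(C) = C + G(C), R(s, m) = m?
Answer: 71289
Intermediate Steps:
G(U) = 15 + 3*U**2 (G(U) = 3*(U*U + 5) = 3*(U**2 + 5) = 3*(5 + U**2) = 15 + 3*U**2)
X(C) = 15 + C + 3*C**2 (X(C) = C + (15 + 3*C**2) = 15 + C + 3*C**2)
n = 39/25 (n = 2 + (1/(-5) - 1*2)/5 = 2 + (-1/5 - 2)/5 = 2 + (1/5)*(-11/5) = 2 - 11/25 = 39/25 ≈ 1.5600)
(X(9) + Y(1, n))**2 = ((15 + 9 + 3*9**2) + (-1 + 1))**2 = ((15 + 9 + 3*81) + 0)**2 = ((15 + 9 + 243) + 0)**2 = (267 + 0)**2 = 267**2 = 71289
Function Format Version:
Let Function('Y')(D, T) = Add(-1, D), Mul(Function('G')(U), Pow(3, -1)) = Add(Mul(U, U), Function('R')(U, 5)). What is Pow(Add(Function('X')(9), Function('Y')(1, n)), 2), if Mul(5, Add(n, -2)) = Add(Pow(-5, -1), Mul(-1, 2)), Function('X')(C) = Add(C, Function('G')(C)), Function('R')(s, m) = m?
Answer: 71289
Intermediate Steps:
Function('G')(U) = Add(15, Mul(3, Pow(U, 2))) (Function('G')(U) = Mul(3, Add(Mul(U, U), 5)) = Mul(3, Add(Pow(U, 2), 5)) = Mul(3, Add(5, Pow(U, 2))) = Add(15, Mul(3, Pow(U, 2))))
Function('X')(C) = Add(15, C, Mul(3, Pow(C, 2))) (Function('X')(C) = Add(C, Add(15, Mul(3, Pow(C, 2)))) = Add(15, C, Mul(3, Pow(C, 2))))
n = Rational(39, 25) (n = Add(2, Mul(Rational(1, 5), Add(Pow(-5, -1), Mul(-1, 2)))) = Add(2, Mul(Rational(1, 5), Add(Rational(-1, 5), -2))) = Add(2, Mul(Rational(1, 5), Rational(-11, 5))) = Add(2, Rational(-11, 25)) = Rational(39, 25) ≈ 1.5600)
Pow(Add(Function('X')(9), Function('Y')(1, n)), 2) = Pow(Add(Add(15, 9, Mul(3, Pow(9, 2))), Add(-1, 1)), 2) = Pow(Add(Add(15, 9, Mul(3, 81)), 0), 2) = Pow(Add(Add(15, 9, 243), 0), 2) = Pow(Add(267, 0), 2) = Pow(267, 2) = 71289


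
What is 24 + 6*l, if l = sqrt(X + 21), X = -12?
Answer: 42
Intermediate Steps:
l = 3 (l = sqrt(-12 + 21) = sqrt(9) = 3)
24 + 6*l = 24 + 6*3 = 24 + 18 = 42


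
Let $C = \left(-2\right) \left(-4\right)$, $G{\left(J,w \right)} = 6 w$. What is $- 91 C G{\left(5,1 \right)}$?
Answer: $-4368$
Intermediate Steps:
$C = 8$
$- 91 C G{\left(5,1 \right)} = - 91 \cdot 8 \cdot 6 \cdot 1 = - 91 \cdot 8 \cdot 6 = \left(-91\right) 48 = -4368$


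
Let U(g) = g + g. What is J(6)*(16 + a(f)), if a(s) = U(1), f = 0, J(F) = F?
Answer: 108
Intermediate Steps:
U(g) = 2*g
a(s) = 2 (a(s) = 2*1 = 2)
J(6)*(16 + a(f)) = 6*(16 + 2) = 6*18 = 108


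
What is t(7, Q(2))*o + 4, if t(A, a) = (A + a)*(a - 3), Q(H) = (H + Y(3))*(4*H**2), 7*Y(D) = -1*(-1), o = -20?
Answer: -1265624/49 ≈ -25829.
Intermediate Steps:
Y(D) = 1/7 (Y(D) = (-1*(-1))/7 = (1/7)*1 = 1/7)
Q(H) = 4*H**2*(1/7 + H) (Q(H) = (H + 1/7)*(4*H**2) = (1/7 + H)*(4*H**2) = 4*H**2*(1/7 + H))
t(A, a) = (-3 + a)*(A + a) (t(A, a) = (A + a)*(-3 + a) = (-3 + a)*(A + a))
t(7, Q(2))*o + 4 = ((2**2*(4/7 + 4*2))**2 - 3*7 - 3*2**2*(4/7 + 4*2) + 7*(2**2*(4/7 + 4*2)))*(-20) + 4 = ((4*(4/7 + 8))**2 - 21 - 12*(4/7 + 8) + 7*(4*(4/7 + 8)))*(-20) + 4 = ((4*(60/7))**2 - 21 - 12*60/7 + 7*(4*(60/7)))*(-20) + 4 = ((240/7)**2 - 21 - 3*240/7 + 7*(240/7))*(-20) + 4 = (57600/49 - 21 - 720/7 + 240)*(-20) + 4 = (63291/49)*(-20) + 4 = -1265820/49 + 4 = -1265624/49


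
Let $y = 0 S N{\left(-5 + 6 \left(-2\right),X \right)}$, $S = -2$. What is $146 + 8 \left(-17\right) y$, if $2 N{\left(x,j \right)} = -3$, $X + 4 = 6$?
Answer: $146$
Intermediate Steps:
$X = 2$ ($X = -4 + 6 = 2$)
$N{\left(x,j \right)} = - \frac{3}{2}$ ($N{\left(x,j \right)} = \frac{1}{2} \left(-3\right) = - \frac{3}{2}$)
$y = 0$ ($y = 0 \left(-2\right) \left(- \frac{3}{2}\right) = 0 \left(- \frac{3}{2}\right) = 0$)
$146 + 8 \left(-17\right) y = 146 + 8 \left(-17\right) 0 = 146 - 0 = 146 + 0 = 146$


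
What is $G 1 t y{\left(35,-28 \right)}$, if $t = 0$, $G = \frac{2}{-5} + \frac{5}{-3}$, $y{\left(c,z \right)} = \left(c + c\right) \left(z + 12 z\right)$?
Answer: $0$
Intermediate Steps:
$y{\left(c,z \right)} = 26 c z$ ($y{\left(c,z \right)} = 2 c 13 z = 26 c z$)
$G = - \frac{31}{15}$ ($G = 2 \left(- \frac{1}{5}\right) + 5 \left(- \frac{1}{3}\right) = - \frac{2}{5} - \frac{5}{3} = - \frac{31}{15} \approx -2.0667$)
$G 1 t y{\left(35,-28 \right)} = \left(- \frac{31}{15}\right) 1 \cdot 0 \cdot 26 \cdot 35 \left(-28\right) = \left(- \frac{31}{15}\right) 0 \left(-25480\right) = 0 \left(-25480\right) = 0$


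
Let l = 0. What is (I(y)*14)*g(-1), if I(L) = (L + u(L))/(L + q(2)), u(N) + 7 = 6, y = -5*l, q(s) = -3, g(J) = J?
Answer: -14/3 ≈ -4.6667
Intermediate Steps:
y = 0 (y = -5*0 = 0)
u(N) = -1 (u(N) = -7 + 6 = -1)
I(L) = (-1 + L)/(-3 + L) (I(L) = (L - 1)/(L - 3) = (-1 + L)/(-3 + L))
(I(y)*14)*g(-1) = (((-1 + 0)/(-3 + 0))*14)*(-1) = ((-1/(-3))*14)*(-1) = (-⅓*(-1)*14)*(-1) = ((⅓)*14)*(-1) = (14/3)*(-1) = -14/3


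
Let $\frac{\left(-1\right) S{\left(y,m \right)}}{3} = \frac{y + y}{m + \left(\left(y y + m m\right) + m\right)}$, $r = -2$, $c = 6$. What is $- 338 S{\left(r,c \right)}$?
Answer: $-78$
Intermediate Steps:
$S{\left(y,m \right)} = - \frac{6 y}{m^{2} + y^{2} + 2 m}$ ($S{\left(y,m \right)} = - 3 \frac{y + y}{m + \left(\left(y y + m m\right) + m\right)} = - 3 \frac{2 y}{m + \left(\left(y^{2} + m^{2}\right) + m\right)} = - 3 \frac{2 y}{m + \left(\left(m^{2} + y^{2}\right) + m\right)} = - 3 \frac{2 y}{m + \left(m + m^{2} + y^{2}\right)} = - 3 \frac{2 y}{m^{2} + y^{2} + 2 m} = - \frac{6 y}{m^{2} + y^{2} + 2 m}$)
$- 338 S{\left(r,c \right)} = - 338 \left(\left(-6\right) \left(-2\right) \frac{1}{6^{2} + \left(-2\right)^{2} + 2 \cdot 6}\right) = - 338 \left(\left(-6\right) \left(-2\right) \frac{1}{36 + 4 + 12}\right) = - 338 \left(\left(-6\right) \left(-2\right) \frac{1}{52}\right) = \left(-338\right) \frac{3}{13} = -78$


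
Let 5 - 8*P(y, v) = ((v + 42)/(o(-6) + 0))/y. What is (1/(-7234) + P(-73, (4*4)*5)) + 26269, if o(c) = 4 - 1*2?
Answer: 27745142391/1056164 ≈ 26270.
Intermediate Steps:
o(c) = 2 (o(c) = 4 - 2 = 2)
P(y, v) = 5/8 - (21 + v/2)/(8*y) (P(y, v) = 5/8 - (v + 42)/(2 + 0)/(8*y) = 5/8 - (42 + v)/2/(8*y) = 5/8 - (42 + v)*(½)/(8*y) = 5/8 - (21 + v/2)/(8*y))
(1/(-7234) + P(-73, (4*4)*5)) + 26269 = (1/(-7234) + (1/16)*(-42 - 4*4*5 + 10*(-73))/(-73)) + 26269 = (-1/7234 + (1/16)*(-1/73)*(-42 - 16*5 - 730)) + 26269 = (-1/7234 + (1/16)*(-1/73)*(-42 - 1*80 - 730)) + 26269 = (-1/7234 + (1/16)*(-1/73)*(-42 - 80 - 730)) + 26269 = (-1/7234 + (1/16)*(-1/73)*(-852)) + 26269 = (-1/7234 + 213/292) + 26269 = 770275/1056164 + 26269 = 27745142391/1056164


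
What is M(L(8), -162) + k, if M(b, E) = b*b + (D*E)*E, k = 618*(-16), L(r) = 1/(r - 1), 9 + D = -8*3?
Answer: -42921059/49 ≈ -8.7594e+5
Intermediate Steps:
D = -33 (D = -9 - 8*3 = -9 - 24 = -33)
L(r) = 1/(-1 + r)
k = -9888
M(b, E) = b² - 33*E² (M(b, E) = b*b + (-33*E)*E = b² - 33*E²)
M(L(8), -162) + k = ((1/(-1 + 8))² - 33*(-162)²) - 9888 = ((1/7)² - 33*26244) - 9888 = ((⅐)² - 866052) - 9888 = (1/49 - 866052) - 9888 = -42436547/49 - 9888 = -42921059/49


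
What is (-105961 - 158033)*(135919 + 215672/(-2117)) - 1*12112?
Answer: -75904861155998/2117 ≈ -3.5855e+10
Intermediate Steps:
(-105961 - 158033)*(135919 + 215672/(-2117)) - 1*12112 = -263994*(135919 + 215672*(-1/2117)) - 12112 = -263994*(135919 - 215672/2117) - 12112 = -263994*287524851/2117 - 12112 = -75904835514894/2117 - 12112 = -75904861155998/2117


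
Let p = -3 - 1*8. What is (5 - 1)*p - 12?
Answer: -56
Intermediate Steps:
p = -11 (p = -3 - 8 = -11)
(5 - 1)*p - 12 = (5 - 1)*(-11) - 12 = 4*(-11) - 12 = -44 - 12 = -56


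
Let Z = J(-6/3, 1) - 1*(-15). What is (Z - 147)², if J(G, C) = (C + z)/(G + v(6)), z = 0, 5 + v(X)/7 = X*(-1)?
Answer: 108764041/6241 ≈ 17427.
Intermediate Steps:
v(X) = -35 - 7*X (v(X) = -35 + 7*(X*(-1)) = -35 + 7*(-X) = -35 - 7*X)
J(G, C) = C/(-77 + G) (J(G, C) = (C + 0)/(G + (-35 - 7*6)) = C/(G + (-35 - 42)) = C/(G - 77) = C/(-77 + G))
Z = 1184/79 (Z = 1/(-77 - 6/3) - 1*(-15) = 1/(-77 - 6*⅓) + 15 = 1/(-77 - 2) + 15 = 1/(-79) + 15 = 1*(-1/79) + 15 = -1/79 + 15 = 1184/79 ≈ 14.987)
(Z - 147)² = (1184/79 - 147)² = (-10429/79)² = 108764041/6241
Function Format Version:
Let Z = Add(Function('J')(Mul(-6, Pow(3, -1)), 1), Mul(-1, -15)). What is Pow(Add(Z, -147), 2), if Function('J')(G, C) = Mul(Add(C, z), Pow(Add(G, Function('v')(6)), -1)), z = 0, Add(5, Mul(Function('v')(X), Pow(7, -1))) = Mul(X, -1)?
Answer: Rational(108764041, 6241) ≈ 17427.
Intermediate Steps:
Function('v')(X) = Add(-35, Mul(-7, X)) (Function('v')(X) = Add(-35, Mul(7, Mul(X, -1))) = Add(-35, Mul(7, Mul(-1, X))) = Add(-35, Mul(-7, X)))
Function('J')(G, C) = Mul(C, Pow(Add(-77, G), -1)) (Function('J')(G, C) = Mul(Add(C, 0), Pow(Add(G, Add(-35, Mul(-7, 6))), -1)) = Mul(C, Pow(Add(G, Add(-35, -42)), -1)) = Mul(C, Pow(Add(G, -77), -1)) = Mul(C, Pow(Add(-77, G), -1)))
Z = Rational(1184, 79) (Z = Add(Mul(1, Pow(Add(-77, Mul(-6, Pow(3, -1))), -1)), Mul(-1, -15)) = Add(Mul(1, Pow(Add(-77, Mul(-6, Rational(1, 3))), -1)), 15) = Add(Mul(1, Pow(Add(-77, -2), -1)), 15) = Add(Mul(1, Pow(-79, -1)), 15) = Add(Mul(1, Rational(-1, 79)), 15) = Add(Rational(-1, 79), 15) = Rational(1184, 79) ≈ 14.987)
Pow(Add(Z, -147), 2) = Pow(Add(Rational(1184, 79), -147), 2) = Pow(Rational(-10429, 79), 2) = Rational(108764041, 6241)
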